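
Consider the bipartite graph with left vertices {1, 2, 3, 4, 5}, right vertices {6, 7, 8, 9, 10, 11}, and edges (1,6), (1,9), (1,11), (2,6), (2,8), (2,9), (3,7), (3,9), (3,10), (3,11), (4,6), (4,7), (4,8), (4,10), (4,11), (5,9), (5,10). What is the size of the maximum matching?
5 (matching: (1,11), (2,8), (3,10), (4,7), (5,9); upper bound min(|L|,|R|) = min(5,6) = 5)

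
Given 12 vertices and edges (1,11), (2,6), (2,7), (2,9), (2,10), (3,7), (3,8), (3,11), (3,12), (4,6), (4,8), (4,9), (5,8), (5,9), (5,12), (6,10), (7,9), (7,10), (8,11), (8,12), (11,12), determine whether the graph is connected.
Yes (BFS from 1 visits [1, 11, 3, 8, 12, 7, 4, 5, 2, 9, 10, 6] — all 12 vertices reached)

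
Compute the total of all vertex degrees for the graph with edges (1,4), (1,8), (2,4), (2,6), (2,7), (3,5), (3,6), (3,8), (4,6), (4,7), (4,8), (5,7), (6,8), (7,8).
28 (handshake: sum of degrees = 2|E| = 2 x 14 = 28)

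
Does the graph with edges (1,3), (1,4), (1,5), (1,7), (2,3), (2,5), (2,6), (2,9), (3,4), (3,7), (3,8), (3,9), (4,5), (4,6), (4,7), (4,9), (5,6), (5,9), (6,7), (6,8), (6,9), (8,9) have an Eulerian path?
Yes (the graph is connected and exactly 2 vertices have odd degree: {5, 8}; any Eulerian path must start and end at those)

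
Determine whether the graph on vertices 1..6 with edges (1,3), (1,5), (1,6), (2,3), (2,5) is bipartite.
Yes. Partition: {1, 2, 4}, {3, 5, 6}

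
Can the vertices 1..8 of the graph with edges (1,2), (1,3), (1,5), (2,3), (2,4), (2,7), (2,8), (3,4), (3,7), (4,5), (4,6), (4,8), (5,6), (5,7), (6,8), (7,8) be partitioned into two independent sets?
No (odd cycle of length 3: 3 -> 1 -> 2 -> 3)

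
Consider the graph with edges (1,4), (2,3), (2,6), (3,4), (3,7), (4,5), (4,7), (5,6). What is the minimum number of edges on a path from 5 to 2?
2 (path: 5 -> 6 -> 2, 2 edges)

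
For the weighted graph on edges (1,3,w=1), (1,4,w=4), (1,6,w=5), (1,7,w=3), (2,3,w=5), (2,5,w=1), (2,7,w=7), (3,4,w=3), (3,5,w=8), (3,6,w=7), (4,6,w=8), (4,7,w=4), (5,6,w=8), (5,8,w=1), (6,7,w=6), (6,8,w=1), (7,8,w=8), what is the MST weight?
15 (MST edges: (1,3,w=1), (1,6,w=5), (1,7,w=3), (2,5,w=1), (3,4,w=3), (5,8,w=1), (6,8,w=1); sum of weights 1 + 5 + 3 + 1 + 3 + 1 + 1 = 15)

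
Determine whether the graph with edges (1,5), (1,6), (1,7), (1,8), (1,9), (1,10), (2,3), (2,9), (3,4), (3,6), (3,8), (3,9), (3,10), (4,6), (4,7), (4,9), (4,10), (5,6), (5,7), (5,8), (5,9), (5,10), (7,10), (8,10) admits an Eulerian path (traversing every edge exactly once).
Yes (the graph is connected and exactly 2 vertices have odd degree: {4, 9}; any Eulerian path must start and end at those)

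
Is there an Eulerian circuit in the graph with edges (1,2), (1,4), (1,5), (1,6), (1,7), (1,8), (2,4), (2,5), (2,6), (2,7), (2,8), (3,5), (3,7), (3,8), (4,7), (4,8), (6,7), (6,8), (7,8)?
No (2 vertices have odd degree: {3, 5}; Eulerian circuit requires 0)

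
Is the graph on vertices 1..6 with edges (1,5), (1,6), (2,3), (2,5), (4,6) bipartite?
Yes. Partition: {1, 2, 4}, {3, 5, 6}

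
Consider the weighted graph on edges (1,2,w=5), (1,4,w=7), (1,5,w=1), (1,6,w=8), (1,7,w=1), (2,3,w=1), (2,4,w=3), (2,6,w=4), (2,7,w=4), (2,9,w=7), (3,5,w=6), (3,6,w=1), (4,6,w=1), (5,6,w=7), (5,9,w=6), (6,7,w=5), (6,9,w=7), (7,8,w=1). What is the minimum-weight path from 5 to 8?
3 (path: 5 -> 1 -> 7 -> 8; weights 1 + 1 + 1 = 3)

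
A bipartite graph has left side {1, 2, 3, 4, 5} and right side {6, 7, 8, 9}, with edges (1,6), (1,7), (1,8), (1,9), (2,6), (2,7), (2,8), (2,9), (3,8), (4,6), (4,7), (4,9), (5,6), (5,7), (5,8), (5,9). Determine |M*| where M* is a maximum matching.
4 (matching: (1,9), (2,8), (4,7), (5,6); upper bound min(|L|,|R|) = min(5,4) = 4)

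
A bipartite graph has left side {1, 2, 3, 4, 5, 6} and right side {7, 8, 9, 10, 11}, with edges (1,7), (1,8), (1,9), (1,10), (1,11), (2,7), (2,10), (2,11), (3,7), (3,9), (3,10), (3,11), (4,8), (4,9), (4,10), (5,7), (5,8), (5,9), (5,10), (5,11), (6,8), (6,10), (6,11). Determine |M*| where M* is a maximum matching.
5 (matching: (1,11), (2,10), (3,9), (4,8), (5,7); upper bound min(|L|,|R|) = min(6,5) = 5)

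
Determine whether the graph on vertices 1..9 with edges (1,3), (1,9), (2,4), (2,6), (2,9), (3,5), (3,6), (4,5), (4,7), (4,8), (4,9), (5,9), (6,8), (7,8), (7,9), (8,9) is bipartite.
No (odd cycle of length 3: 4 -> 9 -> 8 -> 4)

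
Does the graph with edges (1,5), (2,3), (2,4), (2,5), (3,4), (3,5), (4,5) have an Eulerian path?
No (4 vertices have odd degree: {1, 2, 3, 4}; Eulerian path requires 0 or 2)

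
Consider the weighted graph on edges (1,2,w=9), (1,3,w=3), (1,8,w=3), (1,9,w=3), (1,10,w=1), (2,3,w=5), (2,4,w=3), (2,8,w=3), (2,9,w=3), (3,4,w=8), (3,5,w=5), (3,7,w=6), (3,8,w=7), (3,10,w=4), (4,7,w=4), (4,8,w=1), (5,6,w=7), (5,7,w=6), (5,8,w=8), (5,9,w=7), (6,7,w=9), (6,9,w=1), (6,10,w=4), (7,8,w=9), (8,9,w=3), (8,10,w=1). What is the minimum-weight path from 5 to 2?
10 (path: 5 -> 9 -> 2; weights 7 + 3 = 10)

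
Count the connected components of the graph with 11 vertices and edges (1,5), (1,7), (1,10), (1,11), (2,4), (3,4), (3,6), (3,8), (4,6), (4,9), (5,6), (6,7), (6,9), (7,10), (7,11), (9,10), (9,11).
1 (components: {1, 2, 3, 4, 5, 6, 7, 8, 9, 10, 11})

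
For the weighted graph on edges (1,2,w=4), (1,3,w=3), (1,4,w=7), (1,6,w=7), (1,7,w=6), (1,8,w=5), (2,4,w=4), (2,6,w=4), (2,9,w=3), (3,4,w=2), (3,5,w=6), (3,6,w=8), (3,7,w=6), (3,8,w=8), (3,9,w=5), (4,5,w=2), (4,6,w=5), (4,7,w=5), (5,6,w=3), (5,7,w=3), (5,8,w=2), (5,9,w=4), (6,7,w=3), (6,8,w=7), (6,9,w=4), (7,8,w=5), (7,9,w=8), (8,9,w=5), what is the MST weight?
22 (MST edges: (1,2,w=4), (1,3,w=3), (2,9,w=3), (3,4,w=2), (4,5,w=2), (5,6,w=3), (5,7,w=3), (5,8,w=2); sum of weights 4 + 3 + 3 + 2 + 2 + 3 + 3 + 2 = 22)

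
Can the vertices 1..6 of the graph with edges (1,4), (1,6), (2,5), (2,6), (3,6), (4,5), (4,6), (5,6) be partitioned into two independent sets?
No (odd cycle of length 3: 6 -> 1 -> 4 -> 6)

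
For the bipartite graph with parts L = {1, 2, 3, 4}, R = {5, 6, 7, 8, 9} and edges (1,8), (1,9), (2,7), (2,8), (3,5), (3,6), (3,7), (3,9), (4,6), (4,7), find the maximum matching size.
4 (matching: (1,9), (2,8), (3,7), (4,6); upper bound min(|L|,|R|) = min(4,5) = 4)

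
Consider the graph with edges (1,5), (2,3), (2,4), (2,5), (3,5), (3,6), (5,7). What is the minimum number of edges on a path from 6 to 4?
3 (path: 6 -> 3 -> 2 -> 4, 3 edges)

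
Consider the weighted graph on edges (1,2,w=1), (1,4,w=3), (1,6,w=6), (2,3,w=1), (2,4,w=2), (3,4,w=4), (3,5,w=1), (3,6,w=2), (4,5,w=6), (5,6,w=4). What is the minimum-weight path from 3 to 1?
2 (path: 3 -> 2 -> 1; weights 1 + 1 = 2)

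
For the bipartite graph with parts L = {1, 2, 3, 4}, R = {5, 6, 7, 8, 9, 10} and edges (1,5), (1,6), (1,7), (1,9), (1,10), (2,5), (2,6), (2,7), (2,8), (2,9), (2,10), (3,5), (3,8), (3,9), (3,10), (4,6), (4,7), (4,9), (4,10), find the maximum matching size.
4 (matching: (1,10), (2,9), (3,8), (4,7); upper bound min(|L|,|R|) = min(4,6) = 4)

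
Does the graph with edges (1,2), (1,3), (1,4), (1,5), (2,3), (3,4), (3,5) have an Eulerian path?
Yes — and in fact it has an Eulerian circuit (the graph is connected and all 5 vertices have even degree)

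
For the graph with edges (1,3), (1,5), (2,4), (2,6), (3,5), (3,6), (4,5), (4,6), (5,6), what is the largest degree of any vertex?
4 (attained at vertices 5, 6)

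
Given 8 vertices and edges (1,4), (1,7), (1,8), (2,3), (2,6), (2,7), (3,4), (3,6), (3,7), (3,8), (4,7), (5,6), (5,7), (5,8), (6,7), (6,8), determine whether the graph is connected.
Yes (BFS from 1 visits [1, 4, 7, 8, 3, 2, 5, 6] — all 8 vertices reached)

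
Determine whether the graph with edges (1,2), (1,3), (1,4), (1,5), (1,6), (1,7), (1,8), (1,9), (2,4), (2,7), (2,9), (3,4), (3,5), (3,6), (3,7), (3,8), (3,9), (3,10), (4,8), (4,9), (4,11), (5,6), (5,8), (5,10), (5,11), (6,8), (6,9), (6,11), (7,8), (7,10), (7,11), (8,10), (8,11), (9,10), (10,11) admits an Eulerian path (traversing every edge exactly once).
Yes — and in fact it has an Eulerian circuit (the graph is connected and all 11 vertices have even degree)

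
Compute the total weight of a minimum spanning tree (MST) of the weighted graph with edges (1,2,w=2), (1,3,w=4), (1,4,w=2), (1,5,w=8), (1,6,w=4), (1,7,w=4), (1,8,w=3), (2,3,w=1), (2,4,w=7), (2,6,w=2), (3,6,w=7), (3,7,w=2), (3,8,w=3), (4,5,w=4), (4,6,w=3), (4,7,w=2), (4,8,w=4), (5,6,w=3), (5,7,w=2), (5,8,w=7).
14 (MST edges: (1,2,w=2), (1,4,w=2), (1,8,w=3), (2,3,w=1), (2,6,w=2), (3,7,w=2), (5,7,w=2); sum of weights 2 + 2 + 3 + 1 + 2 + 2 + 2 = 14)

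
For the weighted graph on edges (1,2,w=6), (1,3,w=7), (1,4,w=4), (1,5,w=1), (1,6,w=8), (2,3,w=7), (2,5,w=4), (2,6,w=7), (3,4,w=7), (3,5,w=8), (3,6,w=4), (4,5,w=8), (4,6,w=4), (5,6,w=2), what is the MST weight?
15 (MST edges: (1,4,w=4), (1,5,w=1), (2,5,w=4), (3,6,w=4), (5,6,w=2); sum of weights 4 + 1 + 4 + 4 + 2 = 15)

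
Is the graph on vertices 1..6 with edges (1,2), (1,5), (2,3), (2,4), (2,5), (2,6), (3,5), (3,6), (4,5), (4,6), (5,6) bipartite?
No (odd cycle of length 3: 5 -> 1 -> 2 -> 5)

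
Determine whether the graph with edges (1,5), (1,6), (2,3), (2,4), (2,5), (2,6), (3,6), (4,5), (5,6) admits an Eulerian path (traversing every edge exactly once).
Yes — and in fact it has an Eulerian circuit (the graph is connected and all 6 vertices have even degree)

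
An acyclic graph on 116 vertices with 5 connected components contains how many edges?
111 (Each of the 5 component trees on V_i vertices has V_i - 1 edges; summing gives V - C = 116 - 5 = 111)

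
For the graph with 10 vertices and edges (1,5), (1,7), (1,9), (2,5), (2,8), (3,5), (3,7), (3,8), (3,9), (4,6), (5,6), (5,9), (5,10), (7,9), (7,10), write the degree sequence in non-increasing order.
[6, 4, 4, 4, 3, 2, 2, 2, 2, 1] (degrees: deg(1)=3, deg(2)=2, deg(3)=4, deg(4)=1, deg(5)=6, deg(6)=2, deg(7)=4, deg(8)=2, deg(9)=4, deg(10)=2)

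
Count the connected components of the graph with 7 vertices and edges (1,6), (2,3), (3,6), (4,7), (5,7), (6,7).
1 (components: {1, 2, 3, 4, 5, 6, 7})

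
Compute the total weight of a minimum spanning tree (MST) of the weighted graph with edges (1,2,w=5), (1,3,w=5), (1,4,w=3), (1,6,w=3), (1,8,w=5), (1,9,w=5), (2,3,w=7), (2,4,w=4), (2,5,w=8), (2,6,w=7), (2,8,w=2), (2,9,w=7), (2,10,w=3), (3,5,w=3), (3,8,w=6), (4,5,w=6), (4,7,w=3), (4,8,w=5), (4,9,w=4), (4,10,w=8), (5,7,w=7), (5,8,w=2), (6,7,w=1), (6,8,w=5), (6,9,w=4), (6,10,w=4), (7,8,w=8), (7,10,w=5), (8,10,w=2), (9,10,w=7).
24 (MST edges: (1,4,w=3), (1,6,w=3), (2,4,w=4), (2,8,w=2), (3,5,w=3), (4,9,w=4), (5,8,w=2), (6,7,w=1), (8,10,w=2); sum of weights 3 + 3 + 4 + 2 + 3 + 4 + 2 + 1 + 2 = 24)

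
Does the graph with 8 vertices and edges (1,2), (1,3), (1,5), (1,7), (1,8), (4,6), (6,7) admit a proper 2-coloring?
Yes. Partition: {1, 6}, {2, 3, 4, 5, 7, 8}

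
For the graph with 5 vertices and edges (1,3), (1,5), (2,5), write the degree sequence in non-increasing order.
[2, 2, 1, 1, 0] (degrees: deg(1)=2, deg(2)=1, deg(3)=1, deg(4)=0, deg(5)=2)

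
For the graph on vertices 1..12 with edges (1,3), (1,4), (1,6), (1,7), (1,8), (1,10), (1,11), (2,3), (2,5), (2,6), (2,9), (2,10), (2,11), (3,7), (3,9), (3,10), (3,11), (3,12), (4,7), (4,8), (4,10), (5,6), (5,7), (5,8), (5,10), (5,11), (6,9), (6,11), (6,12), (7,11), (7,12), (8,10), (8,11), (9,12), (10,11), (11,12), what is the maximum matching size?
6 (matching: (1,11), (2,3), (4,8), (5,10), (6,9), (7,12); upper bound floor(n/2) = floor(12/2) = 6)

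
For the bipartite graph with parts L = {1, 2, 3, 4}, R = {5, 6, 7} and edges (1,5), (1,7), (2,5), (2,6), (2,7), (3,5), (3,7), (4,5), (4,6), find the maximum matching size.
3 (matching: (1,7), (2,6), (3,5); upper bound min(|L|,|R|) = min(4,3) = 3)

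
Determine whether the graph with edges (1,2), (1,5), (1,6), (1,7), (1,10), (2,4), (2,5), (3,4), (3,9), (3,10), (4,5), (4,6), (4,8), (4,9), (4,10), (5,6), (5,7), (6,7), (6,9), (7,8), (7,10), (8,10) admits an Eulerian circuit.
No (10 vertices have odd degree: {1, 2, 3, 4, 5, 6, 7, 8, 9, 10}; Eulerian circuit requires 0)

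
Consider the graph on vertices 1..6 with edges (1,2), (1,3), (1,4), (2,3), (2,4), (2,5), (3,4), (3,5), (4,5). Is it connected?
No, it has 2 components: {1, 2, 3, 4, 5}, {6}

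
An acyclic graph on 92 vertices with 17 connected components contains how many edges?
75 (Each of the 17 component trees on V_i vertices has V_i - 1 edges; summing gives V - C = 92 - 17 = 75)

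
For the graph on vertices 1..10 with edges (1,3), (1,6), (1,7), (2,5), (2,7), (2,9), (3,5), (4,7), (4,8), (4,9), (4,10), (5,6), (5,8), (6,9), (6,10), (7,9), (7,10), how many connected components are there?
1 (components: {1, 2, 3, 4, 5, 6, 7, 8, 9, 10})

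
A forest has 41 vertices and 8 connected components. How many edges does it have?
33 (Each of the 8 component trees on V_i vertices has V_i - 1 edges; summing gives V - C = 41 - 8 = 33)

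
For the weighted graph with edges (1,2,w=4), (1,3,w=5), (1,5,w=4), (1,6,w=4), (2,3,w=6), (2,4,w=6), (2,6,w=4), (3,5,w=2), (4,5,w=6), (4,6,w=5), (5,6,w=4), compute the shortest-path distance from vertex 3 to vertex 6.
6 (path: 3 -> 5 -> 6; weights 2 + 4 = 6)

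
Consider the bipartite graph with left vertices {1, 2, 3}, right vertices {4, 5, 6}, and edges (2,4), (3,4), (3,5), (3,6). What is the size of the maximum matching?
2 (matching: (2,4), (3,6); upper bound min(|L|,|R|) = min(3,3) = 3)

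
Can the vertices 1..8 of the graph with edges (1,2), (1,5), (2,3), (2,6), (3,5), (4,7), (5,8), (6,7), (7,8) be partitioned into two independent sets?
Yes. Partition: {1, 3, 4, 6, 8}, {2, 5, 7}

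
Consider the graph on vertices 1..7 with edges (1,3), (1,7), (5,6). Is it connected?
No, it has 4 components: {1, 3, 7}, {2}, {4}, {5, 6}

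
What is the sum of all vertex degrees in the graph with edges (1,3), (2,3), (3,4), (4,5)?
8 (handshake: sum of degrees = 2|E| = 2 x 4 = 8)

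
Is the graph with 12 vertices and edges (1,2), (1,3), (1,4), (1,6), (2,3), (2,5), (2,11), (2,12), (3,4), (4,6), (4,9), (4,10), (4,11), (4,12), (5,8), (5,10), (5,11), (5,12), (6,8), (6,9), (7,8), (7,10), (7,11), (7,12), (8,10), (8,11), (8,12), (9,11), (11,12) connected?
Yes (BFS from 1 visits [1, 2, 3, 4, 6, 5, 11, 12, 9, 10, 8, 7] — all 12 vertices reached)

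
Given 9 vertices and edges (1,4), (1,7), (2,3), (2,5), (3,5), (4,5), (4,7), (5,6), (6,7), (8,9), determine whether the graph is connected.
No, it has 2 components: {1, 2, 3, 4, 5, 6, 7}, {8, 9}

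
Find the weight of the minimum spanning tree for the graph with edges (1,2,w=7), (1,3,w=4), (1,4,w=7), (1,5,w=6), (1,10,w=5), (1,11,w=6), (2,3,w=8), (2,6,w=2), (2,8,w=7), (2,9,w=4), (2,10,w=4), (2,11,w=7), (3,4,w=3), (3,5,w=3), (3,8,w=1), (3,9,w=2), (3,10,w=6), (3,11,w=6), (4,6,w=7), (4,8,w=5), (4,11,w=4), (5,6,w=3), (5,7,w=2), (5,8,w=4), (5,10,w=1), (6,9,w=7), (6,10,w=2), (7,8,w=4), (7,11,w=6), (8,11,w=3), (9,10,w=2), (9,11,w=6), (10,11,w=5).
22 (MST edges: (1,3,w=4), (2,6,w=2), (3,4,w=3), (3,8,w=1), (3,9,w=2), (5,7,w=2), (5,10,w=1), (6,10,w=2), (8,11,w=3), (9,10,w=2); sum of weights 4 + 2 + 3 + 1 + 2 + 2 + 1 + 2 + 3 + 2 = 22)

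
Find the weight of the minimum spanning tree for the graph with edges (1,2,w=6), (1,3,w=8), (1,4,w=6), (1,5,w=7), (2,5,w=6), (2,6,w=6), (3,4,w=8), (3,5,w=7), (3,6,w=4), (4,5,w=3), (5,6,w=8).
25 (MST edges: (1,2,w=6), (1,4,w=6), (2,6,w=6), (3,6,w=4), (4,5,w=3); sum of weights 6 + 6 + 6 + 4 + 3 = 25)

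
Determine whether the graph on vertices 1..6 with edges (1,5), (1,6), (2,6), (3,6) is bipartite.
Yes. Partition: {1, 2, 3, 4}, {5, 6}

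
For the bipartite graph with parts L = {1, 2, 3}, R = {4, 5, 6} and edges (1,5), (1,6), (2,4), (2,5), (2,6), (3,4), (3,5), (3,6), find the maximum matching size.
3 (matching: (1,6), (2,5), (3,4); upper bound min(|L|,|R|) = min(3,3) = 3)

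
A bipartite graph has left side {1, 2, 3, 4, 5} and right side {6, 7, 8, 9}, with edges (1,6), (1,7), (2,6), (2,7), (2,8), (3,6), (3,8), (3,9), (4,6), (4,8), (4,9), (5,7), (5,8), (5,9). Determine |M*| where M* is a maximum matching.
4 (matching: (1,7), (2,8), (3,9), (4,6); upper bound min(|L|,|R|) = min(5,4) = 4)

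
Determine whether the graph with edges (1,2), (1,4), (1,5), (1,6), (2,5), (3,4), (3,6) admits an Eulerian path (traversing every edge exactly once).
Yes — and in fact it has an Eulerian circuit (the graph is connected and all 6 vertices have even degree)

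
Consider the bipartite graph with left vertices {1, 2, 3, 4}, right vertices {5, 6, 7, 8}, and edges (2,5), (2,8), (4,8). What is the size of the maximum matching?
2 (matching: (2,5), (4,8); upper bound min(|L|,|R|) = min(4,4) = 4)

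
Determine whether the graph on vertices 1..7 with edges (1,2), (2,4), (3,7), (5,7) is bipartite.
Yes. Partition: {1, 3, 4, 5, 6}, {2, 7}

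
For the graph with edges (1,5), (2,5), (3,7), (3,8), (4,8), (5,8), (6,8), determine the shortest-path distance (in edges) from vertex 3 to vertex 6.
2 (path: 3 -> 8 -> 6, 2 edges)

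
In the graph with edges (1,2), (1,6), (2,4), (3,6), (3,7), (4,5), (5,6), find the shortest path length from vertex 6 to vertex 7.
2 (path: 6 -> 3 -> 7, 2 edges)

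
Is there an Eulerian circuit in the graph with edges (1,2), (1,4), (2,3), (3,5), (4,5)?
Yes (the graph is connected and all 5 vertices have even degree)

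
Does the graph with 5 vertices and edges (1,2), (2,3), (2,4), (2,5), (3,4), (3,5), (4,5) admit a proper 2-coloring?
No (odd cycle of length 3: 3 -> 2 -> 5 -> 3)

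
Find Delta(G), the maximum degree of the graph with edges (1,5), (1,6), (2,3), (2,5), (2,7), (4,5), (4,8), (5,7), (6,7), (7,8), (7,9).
5 (attained at vertex 7)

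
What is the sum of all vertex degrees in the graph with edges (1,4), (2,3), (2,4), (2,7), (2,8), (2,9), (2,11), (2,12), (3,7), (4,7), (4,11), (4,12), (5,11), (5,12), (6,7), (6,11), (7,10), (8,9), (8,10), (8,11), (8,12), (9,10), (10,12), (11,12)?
48 (handshake: sum of degrees = 2|E| = 2 x 24 = 48)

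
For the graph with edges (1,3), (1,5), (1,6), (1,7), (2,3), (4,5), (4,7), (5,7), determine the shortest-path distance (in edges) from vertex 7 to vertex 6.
2 (path: 7 -> 1 -> 6, 2 edges)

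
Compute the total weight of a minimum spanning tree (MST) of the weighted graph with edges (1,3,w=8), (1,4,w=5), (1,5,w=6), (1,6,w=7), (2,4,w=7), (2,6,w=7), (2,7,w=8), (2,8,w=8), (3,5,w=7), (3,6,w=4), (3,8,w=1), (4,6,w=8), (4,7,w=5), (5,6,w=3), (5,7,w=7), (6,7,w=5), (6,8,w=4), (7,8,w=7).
30 (MST edges: (1,4,w=5), (2,6,w=7), (3,6,w=4), (3,8,w=1), (4,7,w=5), (5,6,w=3), (6,7,w=5); sum of weights 5 + 7 + 4 + 1 + 5 + 3 + 5 = 30)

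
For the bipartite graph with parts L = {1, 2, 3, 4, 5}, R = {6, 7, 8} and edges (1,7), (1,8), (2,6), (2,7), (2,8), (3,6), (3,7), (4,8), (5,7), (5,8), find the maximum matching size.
3 (matching: (1,8), (2,7), (3,6); upper bound min(|L|,|R|) = min(5,3) = 3)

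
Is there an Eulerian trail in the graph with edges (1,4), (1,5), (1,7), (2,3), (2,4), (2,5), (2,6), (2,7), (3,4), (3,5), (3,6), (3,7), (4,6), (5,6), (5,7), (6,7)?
No (6 vertices have odd degree: {1, 2, 3, 5, 6, 7}; Eulerian path requires 0 or 2)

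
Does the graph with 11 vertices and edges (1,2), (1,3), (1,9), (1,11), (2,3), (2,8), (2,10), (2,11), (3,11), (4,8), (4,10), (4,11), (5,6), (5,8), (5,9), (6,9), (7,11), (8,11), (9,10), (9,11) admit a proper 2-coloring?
No (odd cycle of length 3: 11 -> 1 -> 9 -> 11)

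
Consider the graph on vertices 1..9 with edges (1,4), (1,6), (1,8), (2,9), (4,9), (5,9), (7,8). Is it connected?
No, it has 2 components: {1, 2, 4, 5, 6, 7, 8, 9}, {3}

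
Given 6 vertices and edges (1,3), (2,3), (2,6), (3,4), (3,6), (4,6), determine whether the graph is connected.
No, it has 2 components: {1, 2, 3, 4, 6}, {5}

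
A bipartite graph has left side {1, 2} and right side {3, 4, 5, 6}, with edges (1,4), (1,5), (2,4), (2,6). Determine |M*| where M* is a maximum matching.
2 (matching: (1,5), (2,6); upper bound min(|L|,|R|) = min(2,4) = 2)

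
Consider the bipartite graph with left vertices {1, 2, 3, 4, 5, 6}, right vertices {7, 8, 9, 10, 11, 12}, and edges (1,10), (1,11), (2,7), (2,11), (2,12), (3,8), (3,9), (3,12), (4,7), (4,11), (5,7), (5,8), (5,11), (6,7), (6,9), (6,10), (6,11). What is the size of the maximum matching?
6 (matching: (1,11), (2,12), (3,9), (4,7), (5,8), (6,10); upper bound min(|L|,|R|) = min(6,6) = 6)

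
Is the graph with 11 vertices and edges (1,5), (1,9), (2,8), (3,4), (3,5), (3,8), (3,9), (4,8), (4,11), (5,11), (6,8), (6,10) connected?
No, it has 2 components: {1, 2, 3, 4, 5, 6, 8, 9, 10, 11}, {7}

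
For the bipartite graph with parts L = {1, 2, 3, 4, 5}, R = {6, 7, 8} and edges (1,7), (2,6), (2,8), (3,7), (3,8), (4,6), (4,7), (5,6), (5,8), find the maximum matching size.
3 (matching: (1,7), (2,8), (4,6); upper bound min(|L|,|R|) = min(5,3) = 3)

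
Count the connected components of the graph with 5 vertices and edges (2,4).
4 (components: {1}, {2, 4}, {3}, {5})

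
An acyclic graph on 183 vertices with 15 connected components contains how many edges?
168 (Each of the 15 component trees on V_i vertices has V_i - 1 edges; summing gives V - C = 183 - 15 = 168)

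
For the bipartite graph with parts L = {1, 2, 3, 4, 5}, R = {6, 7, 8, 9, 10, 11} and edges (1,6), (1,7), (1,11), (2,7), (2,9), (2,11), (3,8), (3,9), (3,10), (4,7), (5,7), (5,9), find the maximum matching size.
5 (matching: (1,6), (2,11), (3,10), (4,7), (5,9); upper bound min(|L|,|R|) = min(5,6) = 5)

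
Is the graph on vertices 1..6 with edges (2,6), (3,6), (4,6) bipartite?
Yes. Partition: {1, 2, 3, 4, 5}, {6}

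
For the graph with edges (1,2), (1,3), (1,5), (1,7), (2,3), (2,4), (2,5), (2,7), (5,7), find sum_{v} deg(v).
18 (handshake: sum of degrees = 2|E| = 2 x 9 = 18)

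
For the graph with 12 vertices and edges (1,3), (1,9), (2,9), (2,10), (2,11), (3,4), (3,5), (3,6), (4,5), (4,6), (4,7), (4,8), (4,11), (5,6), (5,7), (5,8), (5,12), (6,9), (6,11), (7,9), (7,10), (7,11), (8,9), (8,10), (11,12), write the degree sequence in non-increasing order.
[6, 6, 5, 5, 5, 5, 4, 4, 3, 3, 2, 2] (degrees: deg(1)=2, deg(2)=3, deg(3)=4, deg(4)=6, deg(5)=6, deg(6)=5, deg(7)=5, deg(8)=4, deg(9)=5, deg(10)=3, deg(11)=5, deg(12)=2)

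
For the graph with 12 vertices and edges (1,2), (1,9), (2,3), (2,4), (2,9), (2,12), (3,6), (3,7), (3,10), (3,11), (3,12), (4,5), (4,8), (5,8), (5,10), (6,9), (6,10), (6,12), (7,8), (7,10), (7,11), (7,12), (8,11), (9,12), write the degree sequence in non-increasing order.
[6, 5, 5, 5, 4, 4, 4, 4, 3, 3, 3, 2] (degrees: deg(1)=2, deg(2)=5, deg(3)=6, deg(4)=3, deg(5)=3, deg(6)=4, deg(7)=5, deg(8)=4, deg(9)=4, deg(10)=4, deg(11)=3, deg(12)=5)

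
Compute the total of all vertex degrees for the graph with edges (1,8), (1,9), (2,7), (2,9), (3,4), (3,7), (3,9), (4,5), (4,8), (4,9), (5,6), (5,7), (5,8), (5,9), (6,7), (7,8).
32 (handshake: sum of degrees = 2|E| = 2 x 16 = 32)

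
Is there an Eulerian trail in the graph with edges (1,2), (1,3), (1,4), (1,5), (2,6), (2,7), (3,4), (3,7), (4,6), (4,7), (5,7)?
Yes (the graph is connected and exactly 2 vertices have odd degree: {2, 3}; any Eulerian path must start and end at those)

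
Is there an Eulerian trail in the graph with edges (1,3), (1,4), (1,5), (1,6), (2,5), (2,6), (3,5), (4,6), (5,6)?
Yes — and in fact it has an Eulerian circuit (the graph is connected and all 6 vertices have even degree)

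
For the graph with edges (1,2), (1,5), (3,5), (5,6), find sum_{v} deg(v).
8 (handshake: sum of degrees = 2|E| = 2 x 4 = 8)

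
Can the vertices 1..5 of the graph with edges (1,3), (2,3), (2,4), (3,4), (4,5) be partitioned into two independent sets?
No (odd cycle of length 3: 4 -> 3 -> 2 -> 4)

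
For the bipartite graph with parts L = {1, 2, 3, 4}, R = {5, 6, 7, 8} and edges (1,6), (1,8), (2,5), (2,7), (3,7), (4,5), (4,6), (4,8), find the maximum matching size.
4 (matching: (1,8), (2,5), (3,7), (4,6); upper bound min(|L|,|R|) = min(4,4) = 4)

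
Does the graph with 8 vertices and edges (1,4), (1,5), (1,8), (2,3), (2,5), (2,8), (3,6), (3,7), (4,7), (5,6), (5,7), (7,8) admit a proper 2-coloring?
Yes. Partition: {1, 2, 6, 7}, {3, 4, 5, 8}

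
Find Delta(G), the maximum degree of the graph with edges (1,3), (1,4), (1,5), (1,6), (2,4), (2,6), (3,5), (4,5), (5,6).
4 (attained at vertices 1, 5)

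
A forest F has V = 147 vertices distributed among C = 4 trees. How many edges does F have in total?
143 (Each of the 4 component trees on V_i vertices has V_i - 1 edges; summing gives V - C = 147 - 4 = 143)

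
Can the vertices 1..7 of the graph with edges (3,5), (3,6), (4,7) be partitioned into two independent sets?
Yes. Partition: {1, 2, 3, 4}, {5, 6, 7}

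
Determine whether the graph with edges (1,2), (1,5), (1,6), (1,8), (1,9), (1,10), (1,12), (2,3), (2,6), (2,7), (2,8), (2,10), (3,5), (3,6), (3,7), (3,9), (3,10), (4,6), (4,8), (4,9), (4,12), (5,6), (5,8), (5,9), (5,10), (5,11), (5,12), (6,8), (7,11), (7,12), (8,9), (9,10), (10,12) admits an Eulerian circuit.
No (2 vertices have odd degree: {1, 12}; Eulerian circuit requires 0)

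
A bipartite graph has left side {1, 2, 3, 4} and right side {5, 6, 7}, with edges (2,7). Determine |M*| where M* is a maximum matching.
1 (matching: (2,7); upper bound min(|L|,|R|) = min(4,3) = 3)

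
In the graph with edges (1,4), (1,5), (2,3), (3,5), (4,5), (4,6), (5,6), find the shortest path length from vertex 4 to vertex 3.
2 (path: 4 -> 5 -> 3, 2 edges)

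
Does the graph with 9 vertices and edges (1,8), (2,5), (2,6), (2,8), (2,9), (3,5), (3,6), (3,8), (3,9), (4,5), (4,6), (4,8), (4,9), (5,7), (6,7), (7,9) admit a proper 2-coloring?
Yes. Partition: {1, 2, 3, 4, 7}, {5, 6, 8, 9}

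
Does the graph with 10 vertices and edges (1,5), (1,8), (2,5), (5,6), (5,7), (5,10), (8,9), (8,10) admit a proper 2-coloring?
Yes. Partition: {1, 2, 3, 4, 6, 7, 9, 10}, {5, 8}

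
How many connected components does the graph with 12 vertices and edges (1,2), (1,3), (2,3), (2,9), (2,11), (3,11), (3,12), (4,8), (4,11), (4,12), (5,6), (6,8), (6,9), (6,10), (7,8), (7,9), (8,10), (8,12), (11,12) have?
1 (components: {1, 2, 3, 4, 5, 6, 7, 8, 9, 10, 11, 12})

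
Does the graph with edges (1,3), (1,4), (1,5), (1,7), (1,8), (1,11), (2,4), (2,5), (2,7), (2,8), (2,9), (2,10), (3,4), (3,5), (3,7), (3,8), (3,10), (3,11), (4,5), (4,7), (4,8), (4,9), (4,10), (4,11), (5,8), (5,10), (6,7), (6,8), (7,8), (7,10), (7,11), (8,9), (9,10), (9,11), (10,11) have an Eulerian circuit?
No (4 vertices have odd degree: {3, 4, 9, 10}; Eulerian circuit requires 0)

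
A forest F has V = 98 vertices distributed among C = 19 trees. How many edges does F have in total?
79 (Each of the 19 component trees on V_i vertices has V_i - 1 edges; summing gives V - C = 98 - 19 = 79)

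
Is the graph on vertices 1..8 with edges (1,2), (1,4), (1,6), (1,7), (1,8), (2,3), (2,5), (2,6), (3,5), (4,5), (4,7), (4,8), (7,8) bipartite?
No (odd cycle of length 3: 2 -> 1 -> 6 -> 2)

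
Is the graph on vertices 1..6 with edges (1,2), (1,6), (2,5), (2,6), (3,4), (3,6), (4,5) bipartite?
No (odd cycle of length 3: 2 -> 1 -> 6 -> 2)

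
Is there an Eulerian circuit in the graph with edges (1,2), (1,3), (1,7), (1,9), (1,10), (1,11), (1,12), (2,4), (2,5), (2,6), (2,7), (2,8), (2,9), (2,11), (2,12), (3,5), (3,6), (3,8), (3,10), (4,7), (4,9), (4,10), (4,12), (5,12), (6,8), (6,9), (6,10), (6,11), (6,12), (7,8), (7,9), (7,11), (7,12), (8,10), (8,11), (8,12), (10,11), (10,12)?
No (10 vertices have odd degree: {1, 2, 3, 4, 5, 6, 7, 8, 9, 10}; Eulerian circuit requires 0)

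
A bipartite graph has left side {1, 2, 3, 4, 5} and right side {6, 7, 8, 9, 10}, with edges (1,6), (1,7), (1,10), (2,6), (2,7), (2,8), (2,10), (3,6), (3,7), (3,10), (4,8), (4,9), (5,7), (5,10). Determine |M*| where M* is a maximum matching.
5 (matching: (1,10), (2,8), (3,6), (4,9), (5,7); upper bound min(|L|,|R|) = min(5,5) = 5)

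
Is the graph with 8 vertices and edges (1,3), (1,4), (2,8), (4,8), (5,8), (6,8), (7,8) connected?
Yes (BFS from 1 visits [1, 3, 4, 8, 2, 5, 6, 7] — all 8 vertices reached)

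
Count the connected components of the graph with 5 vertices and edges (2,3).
4 (components: {1}, {2, 3}, {4}, {5})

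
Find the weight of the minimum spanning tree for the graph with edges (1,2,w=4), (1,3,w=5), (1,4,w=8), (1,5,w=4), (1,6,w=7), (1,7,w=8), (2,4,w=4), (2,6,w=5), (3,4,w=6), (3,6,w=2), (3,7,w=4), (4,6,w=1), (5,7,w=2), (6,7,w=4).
17 (MST edges: (1,2,w=4), (1,5,w=4), (2,4,w=4), (3,6,w=2), (4,6,w=1), (5,7,w=2); sum of weights 4 + 4 + 4 + 2 + 1 + 2 = 17)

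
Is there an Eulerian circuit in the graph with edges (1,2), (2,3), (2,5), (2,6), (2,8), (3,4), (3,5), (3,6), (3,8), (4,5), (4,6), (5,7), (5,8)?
No (8 vertices have odd degree: {1, 2, 3, 4, 5, 6, 7, 8}; Eulerian circuit requires 0)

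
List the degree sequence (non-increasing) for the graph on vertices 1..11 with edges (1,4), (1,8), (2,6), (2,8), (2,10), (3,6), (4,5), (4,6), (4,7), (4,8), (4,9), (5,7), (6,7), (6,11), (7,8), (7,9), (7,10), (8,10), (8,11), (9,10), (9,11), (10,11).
[6, 6, 6, 5, 5, 4, 4, 3, 2, 2, 1] (degrees: deg(1)=2, deg(2)=3, deg(3)=1, deg(4)=6, deg(5)=2, deg(6)=5, deg(7)=6, deg(8)=6, deg(9)=4, deg(10)=5, deg(11)=4)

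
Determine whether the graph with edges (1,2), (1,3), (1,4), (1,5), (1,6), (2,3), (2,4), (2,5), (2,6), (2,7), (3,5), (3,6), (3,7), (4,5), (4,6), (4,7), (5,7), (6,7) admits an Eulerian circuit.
No (6 vertices have odd degree: {1, 3, 4, 5, 6, 7}; Eulerian circuit requires 0)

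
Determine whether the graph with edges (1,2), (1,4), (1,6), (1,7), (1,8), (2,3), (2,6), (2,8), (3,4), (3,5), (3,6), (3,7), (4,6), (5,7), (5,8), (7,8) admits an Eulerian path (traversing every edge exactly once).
No (4 vertices have odd degree: {1, 3, 4, 5}; Eulerian path requires 0 or 2)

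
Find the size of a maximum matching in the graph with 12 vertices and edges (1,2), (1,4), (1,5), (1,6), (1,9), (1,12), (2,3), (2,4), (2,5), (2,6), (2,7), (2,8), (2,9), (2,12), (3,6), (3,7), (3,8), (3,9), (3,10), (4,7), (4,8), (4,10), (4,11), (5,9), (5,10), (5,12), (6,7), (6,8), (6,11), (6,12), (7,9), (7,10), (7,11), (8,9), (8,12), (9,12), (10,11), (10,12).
6 (matching: (1,6), (2,7), (3,10), (4,11), (5,12), (8,9); upper bound floor(n/2) = floor(12/2) = 6)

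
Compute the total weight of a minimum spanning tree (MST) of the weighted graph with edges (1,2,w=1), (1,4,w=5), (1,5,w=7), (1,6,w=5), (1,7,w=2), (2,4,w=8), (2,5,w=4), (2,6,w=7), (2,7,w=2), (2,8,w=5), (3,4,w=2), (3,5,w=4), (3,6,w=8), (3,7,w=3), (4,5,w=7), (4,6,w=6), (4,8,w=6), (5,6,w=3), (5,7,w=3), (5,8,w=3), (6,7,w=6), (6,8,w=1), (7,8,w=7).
15 (MST edges: (1,2,w=1), (1,7,w=2), (3,4,w=2), (3,7,w=3), (5,6,w=3), (5,7,w=3), (6,8,w=1); sum of weights 1 + 2 + 2 + 3 + 3 + 3 + 1 = 15)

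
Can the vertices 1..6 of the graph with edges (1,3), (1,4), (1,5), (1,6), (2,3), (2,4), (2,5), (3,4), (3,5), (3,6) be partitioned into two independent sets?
No (odd cycle of length 3: 3 -> 1 -> 6 -> 3)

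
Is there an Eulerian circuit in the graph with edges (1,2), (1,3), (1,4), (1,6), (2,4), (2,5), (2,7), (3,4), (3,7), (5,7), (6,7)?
No (2 vertices have odd degree: {3, 4}; Eulerian circuit requires 0)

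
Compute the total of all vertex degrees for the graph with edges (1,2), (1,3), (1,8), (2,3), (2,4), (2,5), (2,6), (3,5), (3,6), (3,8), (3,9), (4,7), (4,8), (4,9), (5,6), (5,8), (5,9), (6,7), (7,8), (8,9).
40 (handshake: sum of degrees = 2|E| = 2 x 20 = 40)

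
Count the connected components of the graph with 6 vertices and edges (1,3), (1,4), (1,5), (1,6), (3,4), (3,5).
2 (components: {1, 3, 4, 5, 6}, {2})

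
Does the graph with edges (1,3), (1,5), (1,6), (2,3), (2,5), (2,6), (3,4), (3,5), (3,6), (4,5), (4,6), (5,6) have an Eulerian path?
No (6 vertices have odd degree: {1, 2, 3, 4, 5, 6}; Eulerian path requires 0 or 2)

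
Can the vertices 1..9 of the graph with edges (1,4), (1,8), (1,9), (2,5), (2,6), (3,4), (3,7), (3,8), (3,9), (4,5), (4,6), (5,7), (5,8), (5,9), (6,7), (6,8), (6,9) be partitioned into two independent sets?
Yes. Partition: {1, 3, 5, 6}, {2, 4, 7, 8, 9}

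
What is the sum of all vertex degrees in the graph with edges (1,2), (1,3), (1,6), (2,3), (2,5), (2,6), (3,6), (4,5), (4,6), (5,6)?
20 (handshake: sum of degrees = 2|E| = 2 x 10 = 20)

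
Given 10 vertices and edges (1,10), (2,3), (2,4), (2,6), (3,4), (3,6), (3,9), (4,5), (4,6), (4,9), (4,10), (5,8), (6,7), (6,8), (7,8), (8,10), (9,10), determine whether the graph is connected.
Yes (BFS from 1 visits [1, 10, 4, 8, 9, 2, 3, 5, 6, 7] — all 10 vertices reached)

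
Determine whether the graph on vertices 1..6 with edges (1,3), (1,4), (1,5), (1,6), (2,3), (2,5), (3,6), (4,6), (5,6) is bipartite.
No (odd cycle of length 3: 5 -> 1 -> 6 -> 5)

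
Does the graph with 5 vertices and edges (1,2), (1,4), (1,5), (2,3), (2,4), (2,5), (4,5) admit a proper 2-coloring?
No (odd cycle of length 3: 2 -> 1 -> 4 -> 2)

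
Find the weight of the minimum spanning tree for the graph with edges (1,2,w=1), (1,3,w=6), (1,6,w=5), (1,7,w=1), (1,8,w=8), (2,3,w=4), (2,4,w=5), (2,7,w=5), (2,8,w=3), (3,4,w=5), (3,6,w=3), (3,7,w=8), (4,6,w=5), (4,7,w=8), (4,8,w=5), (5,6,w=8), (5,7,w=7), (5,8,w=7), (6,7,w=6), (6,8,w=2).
22 (MST edges: (1,2,w=1), (1,7,w=1), (2,4,w=5), (2,8,w=3), (3,6,w=3), (5,7,w=7), (6,8,w=2); sum of weights 1 + 1 + 5 + 3 + 3 + 7 + 2 = 22)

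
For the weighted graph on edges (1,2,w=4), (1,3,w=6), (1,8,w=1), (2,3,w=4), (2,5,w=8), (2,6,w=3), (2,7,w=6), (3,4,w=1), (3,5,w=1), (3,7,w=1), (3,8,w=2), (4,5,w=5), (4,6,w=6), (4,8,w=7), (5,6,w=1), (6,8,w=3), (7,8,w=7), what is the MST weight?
10 (MST edges: (1,8,w=1), (2,6,w=3), (3,4,w=1), (3,5,w=1), (3,7,w=1), (3,8,w=2), (5,6,w=1); sum of weights 1 + 3 + 1 + 1 + 1 + 2 + 1 = 10)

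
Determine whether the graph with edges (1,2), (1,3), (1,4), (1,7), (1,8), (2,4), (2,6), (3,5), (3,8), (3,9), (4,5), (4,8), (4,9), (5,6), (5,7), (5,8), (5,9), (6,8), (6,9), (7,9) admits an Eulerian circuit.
No (6 vertices have odd degree: {1, 2, 4, 7, 8, 9}; Eulerian circuit requires 0)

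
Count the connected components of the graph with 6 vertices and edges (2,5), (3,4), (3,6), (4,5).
2 (components: {1}, {2, 3, 4, 5, 6})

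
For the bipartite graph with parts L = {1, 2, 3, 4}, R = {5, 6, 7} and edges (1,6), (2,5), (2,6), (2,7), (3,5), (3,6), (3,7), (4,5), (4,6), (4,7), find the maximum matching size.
3 (matching: (1,6), (2,7), (3,5); upper bound min(|L|,|R|) = min(4,3) = 3)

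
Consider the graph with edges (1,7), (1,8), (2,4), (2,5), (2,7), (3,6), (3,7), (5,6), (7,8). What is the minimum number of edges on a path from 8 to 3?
2 (path: 8 -> 7 -> 3, 2 edges)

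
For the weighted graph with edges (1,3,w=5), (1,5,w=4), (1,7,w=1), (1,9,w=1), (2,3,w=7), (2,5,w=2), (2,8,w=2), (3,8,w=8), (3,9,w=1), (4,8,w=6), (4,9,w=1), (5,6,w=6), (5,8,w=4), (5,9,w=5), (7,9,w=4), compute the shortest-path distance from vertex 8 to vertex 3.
8 (path: 8 -> 3; weights 8 = 8)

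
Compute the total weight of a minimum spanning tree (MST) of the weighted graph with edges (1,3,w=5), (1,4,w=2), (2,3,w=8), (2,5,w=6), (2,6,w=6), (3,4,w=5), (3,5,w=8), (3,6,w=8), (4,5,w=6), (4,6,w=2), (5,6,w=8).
21 (MST edges: (1,3,w=5), (1,4,w=2), (2,5,w=6), (2,6,w=6), (4,6,w=2); sum of weights 5 + 2 + 6 + 6 + 2 = 21)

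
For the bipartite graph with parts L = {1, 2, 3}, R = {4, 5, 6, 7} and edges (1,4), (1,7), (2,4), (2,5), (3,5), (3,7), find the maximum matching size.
3 (matching: (1,7), (2,4), (3,5); upper bound min(|L|,|R|) = min(3,4) = 3)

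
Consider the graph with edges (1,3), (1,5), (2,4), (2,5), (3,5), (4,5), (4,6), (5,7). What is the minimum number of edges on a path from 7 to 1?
2 (path: 7 -> 5 -> 1, 2 edges)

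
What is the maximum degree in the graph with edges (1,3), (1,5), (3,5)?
2 (attained at vertices 1, 3, 5)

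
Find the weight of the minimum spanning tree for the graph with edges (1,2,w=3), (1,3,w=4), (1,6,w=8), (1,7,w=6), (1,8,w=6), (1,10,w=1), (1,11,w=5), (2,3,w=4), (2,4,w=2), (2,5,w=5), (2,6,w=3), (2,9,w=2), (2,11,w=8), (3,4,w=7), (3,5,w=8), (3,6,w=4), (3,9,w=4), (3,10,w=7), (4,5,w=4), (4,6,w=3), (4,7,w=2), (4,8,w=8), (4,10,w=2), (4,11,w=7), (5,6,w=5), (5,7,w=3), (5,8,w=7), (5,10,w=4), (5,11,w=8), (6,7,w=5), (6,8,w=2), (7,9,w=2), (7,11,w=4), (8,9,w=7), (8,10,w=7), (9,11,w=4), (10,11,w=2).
23 (MST edges: (1,3,w=4), (1,10,w=1), (2,4,w=2), (2,6,w=3), (2,9,w=2), (4,7,w=2), (4,10,w=2), (5,7,w=3), (6,8,w=2), (10,11,w=2); sum of weights 4 + 1 + 2 + 3 + 2 + 2 + 2 + 3 + 2 + 2 = 23)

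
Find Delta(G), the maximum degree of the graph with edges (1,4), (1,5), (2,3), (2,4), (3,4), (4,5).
4 (attained at vertex 4)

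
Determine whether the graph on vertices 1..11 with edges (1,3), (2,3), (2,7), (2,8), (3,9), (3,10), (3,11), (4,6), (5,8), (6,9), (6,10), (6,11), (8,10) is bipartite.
Yes. Partition: {1, 2, 4, 5, 9, 10, 11}, {3, 6, 7, 8}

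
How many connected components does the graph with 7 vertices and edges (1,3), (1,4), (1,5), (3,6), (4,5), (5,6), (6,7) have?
2 (components: {1, 3, 4, 5, 6, 7}, {2})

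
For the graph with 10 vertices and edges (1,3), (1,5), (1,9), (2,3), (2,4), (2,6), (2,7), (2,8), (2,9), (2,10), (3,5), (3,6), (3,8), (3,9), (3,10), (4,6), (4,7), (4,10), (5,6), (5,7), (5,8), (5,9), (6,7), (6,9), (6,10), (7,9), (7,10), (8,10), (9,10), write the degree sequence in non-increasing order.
[7, 7, 7, 7, 7, 6, 6, 4, 4, 3] (degrees: deg(1)=3, deg(2)=7, deg(3)=7, deg(4)=4, deg(5)=6, deg(6)=7, deg(7)=6, deg(8)=4, deg(9)=7, deg(10)=7)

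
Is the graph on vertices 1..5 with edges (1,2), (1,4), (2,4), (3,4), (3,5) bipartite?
No (odd cycle of length 3: 2 -> 1 -> 4 -> 2)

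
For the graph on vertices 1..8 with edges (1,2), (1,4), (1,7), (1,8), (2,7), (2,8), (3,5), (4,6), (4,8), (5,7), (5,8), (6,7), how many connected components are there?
1 (components: {1, 2, 3, 4, 5, 6, 7, 8})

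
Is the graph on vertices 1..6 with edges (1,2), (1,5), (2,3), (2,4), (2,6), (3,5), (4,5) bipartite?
Yes. Partition: {1, 3, 4, 6}, {2, 5}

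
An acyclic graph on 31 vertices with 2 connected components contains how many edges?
29 (Each of the 2 component trees on V_i vertices has V_i - 1 edges; summing gives V - C = 31 - 2 = 29)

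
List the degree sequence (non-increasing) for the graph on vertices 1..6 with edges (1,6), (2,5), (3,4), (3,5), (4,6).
[2, 2, 2, 2, 1, 1] (degrees: deg(1)=1, deg(2)=1, deg(3)=2, deg(4)=2, deg(5)=2, deg(6)=2)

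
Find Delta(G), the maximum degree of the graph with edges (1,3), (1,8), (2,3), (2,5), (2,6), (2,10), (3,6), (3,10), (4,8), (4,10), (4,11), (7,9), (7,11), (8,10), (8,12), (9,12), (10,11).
5 (attained at vertex 10)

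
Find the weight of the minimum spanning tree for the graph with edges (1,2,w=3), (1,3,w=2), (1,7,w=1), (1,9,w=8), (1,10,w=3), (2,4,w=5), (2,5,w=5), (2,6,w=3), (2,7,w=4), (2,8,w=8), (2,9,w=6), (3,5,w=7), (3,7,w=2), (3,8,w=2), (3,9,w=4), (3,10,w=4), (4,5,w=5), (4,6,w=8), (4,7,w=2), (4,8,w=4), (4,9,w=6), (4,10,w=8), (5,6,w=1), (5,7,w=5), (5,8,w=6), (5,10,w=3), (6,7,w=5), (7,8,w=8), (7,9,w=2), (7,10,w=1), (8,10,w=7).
17 (MST edges: (1,2,w=3), (1,3,w=2), (1,7,w=1), (2,6,w=3), (3,8,w=2), (4,7,w=2), (5,6,w=1), (7,9,w=2), (7,10,w=1); sum of weights 3 + 2 + 1 + 3 + 2 + 2 + 1 + 2 + 1 = 17)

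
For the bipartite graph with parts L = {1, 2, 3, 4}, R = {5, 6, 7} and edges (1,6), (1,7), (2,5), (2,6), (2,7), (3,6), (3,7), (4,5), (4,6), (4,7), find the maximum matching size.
3 (matching: (1,7), (2,6), (4,5); upper bound min(|L|,|R|) = min(4,3) = 3)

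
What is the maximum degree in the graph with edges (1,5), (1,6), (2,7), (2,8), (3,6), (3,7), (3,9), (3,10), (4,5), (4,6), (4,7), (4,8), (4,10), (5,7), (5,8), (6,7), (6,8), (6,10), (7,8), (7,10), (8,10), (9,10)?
7 (attained at vertex 7)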